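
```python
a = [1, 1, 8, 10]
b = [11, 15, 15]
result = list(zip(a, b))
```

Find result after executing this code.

Step 1: zip stops at shortest (len(a)=4, len(b)=3):
  Index 0: (1, 11)
  Index 1: (1, 15)
  Index 2: (8, 15)
Step 2: Last element of a (10) has no pair, dropped.
Therefore result = [(1, 11), (1, 15), (8, 15)].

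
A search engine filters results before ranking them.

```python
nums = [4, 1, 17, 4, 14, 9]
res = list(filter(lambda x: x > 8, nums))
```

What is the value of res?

Step 1: Filter elements > 8:
  4: removed
  1: removed
  17: kept
  4: removed
  14: kept
  9: kept
Therefore res = [17, 14, 9].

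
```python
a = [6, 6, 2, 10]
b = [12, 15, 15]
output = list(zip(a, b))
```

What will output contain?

Step 1: zip stops at shortest (len(a)=4, len(b)=3):
  Index 0: (6, 12)
  Index 1: (6, 15)
  Index 2: (2, 15)
Step 2: Last element of a (10) has no pair, dropped.
Therefore output = [(6, 12), (6, 15), (2, 15)].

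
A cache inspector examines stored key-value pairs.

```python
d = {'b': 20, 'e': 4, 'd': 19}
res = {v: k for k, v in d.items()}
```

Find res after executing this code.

Step 1: Invert dict (swap keys and values):
  'b': 20 -> 20: 'b'
  'e': 4 -> 4: 'e'
  'd': 19 -> 19: 'd'
Therefore res = {20: 'b', 4: 'e', 19: 'd'}.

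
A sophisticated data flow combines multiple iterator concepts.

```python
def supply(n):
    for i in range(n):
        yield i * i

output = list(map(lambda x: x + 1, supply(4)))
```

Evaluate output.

Step 1: supply(4) yields squares: [0, 1, 4, 9].
Step 2: map adds 1 to each: [1, 2, 5, 10].
Therefore output = [1, 2, 5, 10].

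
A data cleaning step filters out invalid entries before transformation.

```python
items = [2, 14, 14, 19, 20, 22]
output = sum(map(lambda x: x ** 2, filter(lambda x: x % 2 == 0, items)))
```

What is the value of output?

Step 1: Filter even numbers from [2, 14, 14, 19, 20, 22]: [2, 14, 14, 20, 22]
Step 2: Square each: [4, 196, 196, 400, 484]
Step 3: Sum = 1280.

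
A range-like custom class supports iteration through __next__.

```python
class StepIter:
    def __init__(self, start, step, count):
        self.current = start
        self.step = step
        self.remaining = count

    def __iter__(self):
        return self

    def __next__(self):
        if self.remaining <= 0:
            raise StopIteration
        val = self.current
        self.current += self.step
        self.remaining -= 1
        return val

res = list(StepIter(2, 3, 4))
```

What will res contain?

Step 1: StepIter starts at 2, increments by 3, for 4 steps:
  Yield 2, then current += 3
  Yield 5, then current += 3
  Yield 8, then current += 3
  Yield 11, then current += 3
Therefore res = [2, 5, 8, 11].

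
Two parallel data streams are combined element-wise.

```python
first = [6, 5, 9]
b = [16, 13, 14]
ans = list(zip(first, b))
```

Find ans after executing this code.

Step 1: zip pairs elements at same index:
  Index 0: (6, 16)
  Index 1: (5, 13)
  Index 2: (9, 14)
Therefore ans = [(6, 16), (5, 13), (9, 14)].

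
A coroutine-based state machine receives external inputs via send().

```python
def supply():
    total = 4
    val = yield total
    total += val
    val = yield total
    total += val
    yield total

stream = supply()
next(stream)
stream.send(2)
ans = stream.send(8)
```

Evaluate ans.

Step 1: next() -> yield total=4.
Step 2: send(2) -> val=2, total = 4+2 = 6, yield 6.
Step 3: send(8) -> val=8, total = 6+8 = 14, yield 14.
Therefore ans = 14.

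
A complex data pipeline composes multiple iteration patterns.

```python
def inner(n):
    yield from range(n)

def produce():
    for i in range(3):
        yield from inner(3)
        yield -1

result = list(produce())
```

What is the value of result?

Step 1: For each i in range(3):
  i=0: yield from inner(3) -> [0, 1, 2], then yield -1
  i=1: yield from inner(3) -> [0, 1, 2], then yield -1
  i=2: yield from inner(3) -> [0, 1, 2], then yield -1
Therefore result = [0, 1, 2, -1, 0, 1, 2, -1, 0, 1, 2, -1].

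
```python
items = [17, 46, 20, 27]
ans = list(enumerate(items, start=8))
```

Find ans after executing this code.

Step 1: enumerate with start=8:
  (8, 17)
  (9, 46)
  (10, 20)
  (11, 27)
Therefore ans = [(8, 17), (9, 46), (10, 20), (11, 27)].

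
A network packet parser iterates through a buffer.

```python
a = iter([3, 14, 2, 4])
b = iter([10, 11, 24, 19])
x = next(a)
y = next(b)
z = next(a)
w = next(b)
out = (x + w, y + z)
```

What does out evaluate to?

Step 1: a iterates [3, 14, 2, 4], b iterates [10, 11, 24, 19].
Step 2: x = next(a) = 3, y = next(b) = 10.
Step 3: z = next(a) = 14, w = next(b) = 11.
Step 4: out = (3 + 11, 10 + 14) = (14, 24).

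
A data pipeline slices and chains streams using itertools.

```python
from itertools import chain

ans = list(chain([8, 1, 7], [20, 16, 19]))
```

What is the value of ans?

Step 1: chain() concatenates iterables: [8, 1, 7] + [20, 16, 19].
Therefore ans = [8, 1, 7, 20, 16, 19].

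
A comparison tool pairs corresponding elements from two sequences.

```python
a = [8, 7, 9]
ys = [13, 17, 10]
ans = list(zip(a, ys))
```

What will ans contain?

Step 1: zip pairs elements at same index:
  Index 0: (8, 13)
  Index 1: (7, 17)
  Index 2: (9, 10)
Therefore ans = [(8, 13), (7, 17), (9, 10)].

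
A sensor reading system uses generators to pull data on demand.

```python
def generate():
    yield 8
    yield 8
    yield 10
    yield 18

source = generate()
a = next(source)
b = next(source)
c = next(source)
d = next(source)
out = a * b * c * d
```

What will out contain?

Step 1: Create generator and consume all values:
  a = next(source) = 8
  b = next(source) = 8
  c = next(source) = 10
  d = next(source) = 18
Step 2: out = 8 * 8 * 10 * 18 = 11520.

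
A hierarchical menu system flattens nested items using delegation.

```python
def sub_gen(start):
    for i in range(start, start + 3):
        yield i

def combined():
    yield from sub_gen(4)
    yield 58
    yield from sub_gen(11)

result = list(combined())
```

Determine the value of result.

Step 1: combined() delegates to sub_gen(4):
  yield 4
  yield 5
  yield 6
Step 2: yield 58
Step 3: Delegates to sub_gen(11):
  yield 11
  yield 12
  yield 13
Therefore result = [4, 5, 6, 58, 11, 12, 13].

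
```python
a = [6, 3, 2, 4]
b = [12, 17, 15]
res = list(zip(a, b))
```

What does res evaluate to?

Step 1: zip stops at shortest (len(a)=4, len(b)=3):
  Index 0: (6, 12)
  Index 1: (3, 17)
  Index 2: (2, 15)
Step 2: Last element of a (4) has no pair, dropped.
Therefore res = [(6, 12), (3, 17), (2, 15)].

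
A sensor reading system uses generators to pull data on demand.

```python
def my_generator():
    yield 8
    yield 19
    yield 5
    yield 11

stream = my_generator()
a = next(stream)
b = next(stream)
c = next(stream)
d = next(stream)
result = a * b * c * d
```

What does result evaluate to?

Step 1: Create generator and consume all values:
  a = next(stream) = 8
  b = next(stream) = 19
  c = next(stream) = 5
  d = next(stream) = 11
Step 2: result = 8 * 19 * 5 * 11 = 8360.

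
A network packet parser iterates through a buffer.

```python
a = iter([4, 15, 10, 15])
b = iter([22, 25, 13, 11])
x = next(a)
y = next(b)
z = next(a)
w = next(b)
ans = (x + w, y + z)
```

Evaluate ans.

Step 1: a iterates [4, 15, 10, 15], b iterates [22, 25, 13, 11].
Step 2: x = next(a) = 4, y = next(b) = 22.
Step 3: z = next(a) = 15, w = next(b) = 25.
Step 4: ans = (4 + 25, 22 + 15) = (29, 37).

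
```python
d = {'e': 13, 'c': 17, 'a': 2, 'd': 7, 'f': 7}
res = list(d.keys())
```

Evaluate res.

Step 1: d.keys() returns the dictionary keys in insertion order.
Therefore res = ['e', 'c', 'a', 'd', 'f'].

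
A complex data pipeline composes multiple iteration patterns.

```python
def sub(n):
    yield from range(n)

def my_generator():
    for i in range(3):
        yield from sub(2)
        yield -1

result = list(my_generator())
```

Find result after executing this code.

Step 1: For each i in range(3):
  i=0: yield from sub(2) -> [0, 1], then yield -1
  i=1: yield from sub(2) -> [0, 1], then yield -1
  i=2: yield from sub(2) -> [0, 1], then yield -1
Therefore result = [0, 1, -1, 0, 1, -1, 0, 1, -1].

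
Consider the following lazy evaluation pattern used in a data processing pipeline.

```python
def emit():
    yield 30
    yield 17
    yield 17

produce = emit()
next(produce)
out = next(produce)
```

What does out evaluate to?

Step 1: emit() creates a generator.
Step 2: next(produce) yields 30 (consumed and discarded).
Step 3: next(produce) yields 17, assigned to out.
Therefore out = 17.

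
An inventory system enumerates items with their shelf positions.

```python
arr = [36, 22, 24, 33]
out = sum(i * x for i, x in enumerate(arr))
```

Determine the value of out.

Step 1: Compute i * x for each (i, x) in enumerate([36, 22, 24, 33]):
  i=0, x=36: 0*36 = 0
  i=1, x=22: 1*22 = 22
  i=2, x=24: 2*24 = 48
  i=3, x=33: 3*33 = 99
Step 2: sum = 0 + 22 + 48 + 99 = 169.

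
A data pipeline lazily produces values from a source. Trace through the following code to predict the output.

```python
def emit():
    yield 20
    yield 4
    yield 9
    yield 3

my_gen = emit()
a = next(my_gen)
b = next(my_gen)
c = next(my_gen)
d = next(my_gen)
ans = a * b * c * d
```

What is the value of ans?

Step 1: Create generator and consume all values:
  a = next(my_gen) = 20
  b = next(my_gen) = 4
  c = next(my_gen) = 9
  d = next(my_gen) = 3
Step 2: ans = 20 * 4 * 9 * 3 = 2160.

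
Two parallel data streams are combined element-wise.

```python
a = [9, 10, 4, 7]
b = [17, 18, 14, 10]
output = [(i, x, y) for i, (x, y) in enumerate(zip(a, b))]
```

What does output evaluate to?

Step 1: enumerate(zip(a, b)) gives index with paired elements:
  i=0: (9, 17)
  i=1: (10, 18)
  i=2: (4, 14)
  i=3: (7, 10)
Therefore output = [(0, 9, 17), (1, 10, 18), (2, 4, 14), (3, 7, 10)].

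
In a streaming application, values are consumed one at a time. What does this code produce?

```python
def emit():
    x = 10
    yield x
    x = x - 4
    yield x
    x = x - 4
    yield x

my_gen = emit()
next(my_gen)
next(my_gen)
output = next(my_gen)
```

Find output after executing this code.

Step 1: Trace through generator execution:
  Yield 1: x starts at 10, yield 10
  Yield 2: x = 10 - 4 = 6, yield 6
  Yield 3: x = 6 - 4 = 2, yield 2
Step 2: First next() gets 10, second next() gets the second value, third next() yields 2.
Therefore output = 2.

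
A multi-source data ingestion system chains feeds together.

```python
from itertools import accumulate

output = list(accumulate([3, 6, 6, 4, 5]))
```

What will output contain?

Step 1: accumulate computes running sums:
  + 3 = 3
  + 6 = 9
  + 6 = 15
  + 4 = 19
  + 5 = 24
Therefore output = [3, 9, 15, 19, 24].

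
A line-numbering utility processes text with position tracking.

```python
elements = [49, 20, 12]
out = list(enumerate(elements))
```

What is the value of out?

Step 1: enumerate pairs each element with its index:
  (0, 49)
  (1, 20)
  (2, 12)
Therefore out = [(0, 49), (1, 20), (2, 12)].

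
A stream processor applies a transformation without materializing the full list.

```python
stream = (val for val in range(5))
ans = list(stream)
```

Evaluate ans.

Step 1: Generator expression iterates range(5): [0, 1, 2, 3, 4].
Step 2: list() collects all values.
Therefore ans = [0, 1, 2, 3, 4].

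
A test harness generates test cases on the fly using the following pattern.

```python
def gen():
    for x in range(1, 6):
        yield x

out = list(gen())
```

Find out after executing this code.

Step 1: The generator yields each value from range(1, 6).
Step 2: list() consumes all yields: [1, 2, 3, 4, 5].
Therefore out = [1, 2, 3, 4, 5].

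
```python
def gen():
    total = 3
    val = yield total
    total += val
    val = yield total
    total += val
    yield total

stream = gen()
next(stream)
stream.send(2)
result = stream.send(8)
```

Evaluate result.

Step 1: next() -> yield total=3.
Step 2: send(2) -> val=2, total = 3+2 = 5, yield 5.
Step 3: send(8) -> val=8, total = 5+8 = 13, yield 13.
Therefore result = 13.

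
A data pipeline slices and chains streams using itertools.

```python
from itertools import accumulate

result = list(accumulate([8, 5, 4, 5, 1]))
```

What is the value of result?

Step 1: accumulate computes running sums:
  + 8 = 8
  + 5 = 13
  + 4 = 17
  + 5 = 22
  + 1 = 23
Therefore result = [8, 13, 17, 22, 23].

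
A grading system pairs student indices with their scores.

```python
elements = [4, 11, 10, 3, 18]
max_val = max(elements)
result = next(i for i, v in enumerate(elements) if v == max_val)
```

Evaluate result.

Step 1: max([4, 11, 10, 3, 18]) = 18.
Step 2: Find first index where value == 18:
  Index 0: 4 != 18
  Index 1: 11 != 18
  Index 2: 10 != 18
  Index 3: 3 != 18
  Index 4: 18 == 18, found!
Therefore result = 4.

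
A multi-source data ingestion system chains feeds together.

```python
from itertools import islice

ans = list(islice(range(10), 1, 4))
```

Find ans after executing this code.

Step 1: islice(range(10), 1, 4) takes elements at indices [1, 4).
Step 2: Elements: [1, 2, 3].
Therefore ans = [1, 2, 3].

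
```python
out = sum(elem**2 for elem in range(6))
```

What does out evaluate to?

Step 1: Compute elem**2 for each elem in range(6):
  elem=0: 0**2 = 0
  elem=1: 1**2 = 1
  elem=2: 2**2 = 4
  elem=3: 3**2 = 9
  elem=4: 4**2 = 16
  elem=5: 5**2 = 25
Step 2: sum = 0 + 1 + 4 + 9 + 16 + 25 = 55.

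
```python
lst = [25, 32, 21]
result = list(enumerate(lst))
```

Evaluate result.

Step 1: enumerate pairs each element with its index:
  (0, 25)
  (1, 32)
  (2, 21)
Therefore result = [(0, 25), (1, 32), (2, 21)].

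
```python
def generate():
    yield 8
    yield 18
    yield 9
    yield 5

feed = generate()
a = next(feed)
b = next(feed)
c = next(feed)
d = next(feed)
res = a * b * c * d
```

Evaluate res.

Step 1: Create generator and consume all values:
  a = next(feed) = 8
  b = next(feed) = 18
  c = next(feed) = 9
  d = next(feed) = 5
Step 2: res = 8 * 18 * 9 * 5 = 6480.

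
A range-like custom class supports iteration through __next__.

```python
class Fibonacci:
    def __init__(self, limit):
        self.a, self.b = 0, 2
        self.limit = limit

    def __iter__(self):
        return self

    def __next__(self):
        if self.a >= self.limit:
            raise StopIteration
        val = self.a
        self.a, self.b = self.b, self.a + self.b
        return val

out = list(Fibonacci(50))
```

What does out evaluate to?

Step 1: Fibonacci-like sequence (a=0, b=2) until >= 50:
  Yield 0, then a,b = 2,2
  Yield 2, then a,b = 2,4
  Yield 2, then a,b = 4,6
  Yield 4, then a,b = 6,10
  Yield 6, then a,b = 10,16
  Yield 10, then a,b = 16,26
  Yield 16, then a,b = 26,42
  Yield 26, then a,b = 42,68
  Yield 42, then a,b = 68,110
Step 2: 68 >= 50, stop.
Therefore out = [0, 2, 2, 4, 6, 10, 16, 26, 42].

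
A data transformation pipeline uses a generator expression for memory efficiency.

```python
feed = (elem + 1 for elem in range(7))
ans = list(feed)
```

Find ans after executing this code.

Step 1: For each elem in range(7), compute elem+1:
  elem=0: 0+1 = 1
  elem=1: 1+1 = 2
  elem=2: 2+1 = 3
  elem=3: 3+1 = 4
  elem=4: 4+1 = 5
  elem=5: 5+1 = 6
  elem=6: 6+1 = 7
Therefore ans = [1, 2, 3, 4, 5, 6, 7].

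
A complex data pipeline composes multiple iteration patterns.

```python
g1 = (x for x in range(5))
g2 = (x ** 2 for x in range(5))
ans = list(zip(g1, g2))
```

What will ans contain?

Step 1: g1 produces [0, 1, 2, 3, 4].
Step 2: g2 produces [0, 1, 4, 9, 16].
Step 3: zip pairs them: [(0, 0), (1, 1), (2, 4), (3, 9), (4, 16)].
Therefore ans = [(0, 0), (1, 1), (2, 4), (3, 9), (4, 16)].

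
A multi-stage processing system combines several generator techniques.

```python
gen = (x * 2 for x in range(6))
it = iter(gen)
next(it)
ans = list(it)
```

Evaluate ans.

Step 1: Generator produces [0, 2, 4, 6, 8, 10].
Step 2: next(it) consumes first element (0).
Step 3: list(it) collects remaining: [2, 4, 6, 8, 10].
Therefore ans = [2, 4, 6, 8, 10].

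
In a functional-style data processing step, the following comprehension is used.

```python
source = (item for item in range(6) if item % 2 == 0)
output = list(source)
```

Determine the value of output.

Step 1: Filter range(6) keeping only even values:
  item=0: even, included
  item=1: odd, excluded
  item=2: even, included
  item=3: odd, excluded
  item=4: even, included
  item=5: odd, excluded
Therefore output = [0, 2, 4].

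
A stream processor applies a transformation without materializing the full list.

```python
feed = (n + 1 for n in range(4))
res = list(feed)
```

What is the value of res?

Step 1: For each n in range(4), compute n+1:
  n=0: 0+1 = 1
  n=1: 1+1 = 2
  n=2: 2+1 = 3
  n=3: 3+1 = 4
Therefore res = [1, 2, 3, 4].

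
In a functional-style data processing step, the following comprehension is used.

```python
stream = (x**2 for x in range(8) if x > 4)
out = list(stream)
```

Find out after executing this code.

Step 1: For range(8), keep x > 4, then square:
  x=0: 0 <= 4, excluded
  x=1: 1 <= 4, excluded
  x=2: 2 <= 4, excluded
  x=3: 3 <= 4, excluded
  x=4: 4 <= 4, excluded
  x=5: 5 > 4, yield 5**2 = 25
  x=6: 6 > 4, yield 6**2 = 36
  x=7: 7 > 4, yield 7**2 = 49
Therefore out = [25, 36, 49].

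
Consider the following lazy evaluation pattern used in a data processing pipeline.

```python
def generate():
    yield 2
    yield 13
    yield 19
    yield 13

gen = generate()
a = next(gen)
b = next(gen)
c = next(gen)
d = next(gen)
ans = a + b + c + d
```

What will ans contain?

Step 1: Create generator and consume all values:
  a = next(gen) = 2
  b = next(gen) = 13
  c = next(gen) = 19
  d = next(gen) = 13
Step 2: ans = 2 + 13 + 19 + 13 = 47.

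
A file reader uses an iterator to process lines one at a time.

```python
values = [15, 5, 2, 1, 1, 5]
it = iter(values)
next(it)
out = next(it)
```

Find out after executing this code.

Step 1: Create iterator over [15, 5, 2, 1, 1, 5].
Step 2: next() consumes 15.
Step 3: next() returns 5.
Therefore out = 5.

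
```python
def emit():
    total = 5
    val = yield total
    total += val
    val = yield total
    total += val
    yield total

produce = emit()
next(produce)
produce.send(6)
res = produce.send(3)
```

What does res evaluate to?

Step 1: next() -> yield total=5.
Step 2: send(6) -> val=6, total = 5+6 = 11, yield 11.
Step 3: send(3) -> val=3, total = 11+3 = 14, yield 14.
Therefore res = 14.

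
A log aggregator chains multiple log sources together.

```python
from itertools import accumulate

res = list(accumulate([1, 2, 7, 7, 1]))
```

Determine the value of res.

Step 1: accumulate computes running sums:
  + 1 = 1
  + 2 = 3
  + 7 = 10
  + 7 = 17
  + 1 = 18
Therefore res = [1, 3, 10, 17, 18].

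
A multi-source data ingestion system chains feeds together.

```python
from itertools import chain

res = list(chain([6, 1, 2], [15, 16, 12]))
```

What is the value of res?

Step 1: chain() concatenates iterables: [6, 1, 2] + [15, 16, 12].
Therefore res = [6, 1, 2, 15, 16, 12].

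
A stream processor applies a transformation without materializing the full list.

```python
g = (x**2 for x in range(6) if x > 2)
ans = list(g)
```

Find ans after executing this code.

Step 1: For range(6), keep x > 2, then square:
  x=0: 0 <= 2, excluded
  x=1: 1 <= 2, excluded
  x=2: 2 <= 2, excluded
  x=3: 3 > 2, yield 3**2 = 9
  x=4: 4 > 2, yield 4**2 = 16
  x=5: 5 > 2, yield 5**2 = 25
Therefore ans = [9, 16, 25].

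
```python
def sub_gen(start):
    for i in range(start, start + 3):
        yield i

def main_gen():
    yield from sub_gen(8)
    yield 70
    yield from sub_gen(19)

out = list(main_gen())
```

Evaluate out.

Step 1: main_gen() delegates to sub_gen(8):
  yield 8
  yield 9
  yield 10
Step 2: yield 70
Step 3: Delegates to sub_gen(19):
  yield 19
  yield 20
  yield 21
Therefore out = [8, 9, 10, 70, 19, 20, 21].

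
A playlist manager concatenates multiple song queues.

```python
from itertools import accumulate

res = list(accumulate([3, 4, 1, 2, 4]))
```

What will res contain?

Step 1: accumulate computes running sums:
  + 3 = 3
  + 4 = 7
  + 1 = 8
  + 2 = 10
  + 4 = 14
Therefore res = [3, 7, 8, 10, 14].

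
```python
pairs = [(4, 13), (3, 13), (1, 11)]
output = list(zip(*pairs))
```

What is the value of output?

Step 1: zip(*pairs) transposes: unzips [(4, 13), (3, 13), (1, 11)] into separate sequences.
Step 2: First elements: (4, 3, 1), second elements: (13, 13, 11).
Therefore output = [(4, 3, 1), (13, 13, 11)].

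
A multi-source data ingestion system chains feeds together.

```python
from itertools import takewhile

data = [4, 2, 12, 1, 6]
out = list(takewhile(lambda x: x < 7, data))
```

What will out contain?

Step 1: takewhile stops at first element >= 7:
  4 < 7: take
  2 < 7: take
  12 >= 7: stop
Therefore out = [4, 2].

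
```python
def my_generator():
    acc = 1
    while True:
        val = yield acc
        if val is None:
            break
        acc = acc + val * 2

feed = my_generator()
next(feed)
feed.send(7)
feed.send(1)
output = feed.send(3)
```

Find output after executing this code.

Step 1: next() -> yield acc=1.
Step 2: send(7) -> val=7, acc = 1 + 7*2 = 15, yield 15.
Step 3: send(1) -> val=1, acc = 15 + 1*2 = 17, yield 17.
Step 4: send(3) -> val=3, acc = 17 + 3*2 = 23, yield 23.
Therefore output = 23.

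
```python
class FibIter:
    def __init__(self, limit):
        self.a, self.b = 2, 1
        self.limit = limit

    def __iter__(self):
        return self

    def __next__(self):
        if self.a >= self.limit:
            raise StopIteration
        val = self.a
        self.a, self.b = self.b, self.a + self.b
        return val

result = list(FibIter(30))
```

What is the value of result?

Step 1: Fibonacci-like sequence (a=2, b=1) until >= 30:
  Yield 2, then a,b = 1,3
  Yield 1, then a,b = 3,4
  Yield 3, then a,b = 4,7
  Yield 4, then a,b = 7,11
  Yield 7, then a,b = 11,18
  Yield 11, then a,b = 18,29
  Yield 18, then a,b = 29,47
  Yield 29, then a,b = 47,76
Step 2: 47 >= 30, stop.
Therefore result = [2, 1, 3, 4, 7, 11, 18, 29].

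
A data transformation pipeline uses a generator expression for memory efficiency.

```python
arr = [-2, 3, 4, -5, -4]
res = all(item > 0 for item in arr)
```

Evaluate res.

Step 1: Check item > 0 for each element in [-2, 3, 4, -5, -4]:
  -2 > 0: False
  3 > 0: True
  4 > 0: True
  -5 > 0: False
  -4 > 0: False
Step 2: all() returns False.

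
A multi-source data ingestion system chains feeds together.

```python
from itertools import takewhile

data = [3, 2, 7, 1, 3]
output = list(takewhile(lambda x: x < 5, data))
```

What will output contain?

Step 1: takewhile stops at first element >= 5:
  3 < 5: take
  2 < 5: take
  7 >= 5: stop
Therefore output = [3, 2].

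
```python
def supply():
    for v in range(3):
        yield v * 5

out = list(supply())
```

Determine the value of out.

Step 1: For each v in range(3), yield v * 5:
  v=0: yield 0 * 5 = 0
  v=1: yield 1 * 5 = 5
  v=2: yield 2 * 5 = 10
Therefore out = [0, 5, 10].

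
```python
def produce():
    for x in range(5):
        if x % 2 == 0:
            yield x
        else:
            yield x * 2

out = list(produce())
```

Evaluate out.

Step 1: For each x in range(5), yield x if even, else x*2:
  x=0 (even): yield 0
  x=1 (odd): yield 1*2 = 2
  x=2 (even): yield 2
  x=3 (odd): yield 3*2 = 6
  x=4 (even): yield 4
Therefore out = [0, 2, 2, 6, 4].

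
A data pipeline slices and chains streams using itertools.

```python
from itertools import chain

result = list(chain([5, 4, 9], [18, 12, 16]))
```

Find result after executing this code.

Step 1: chain() concatenates iterables: [5, 4, 9] + [18, 12, 16].
Therefore result = [5, 4, 9, 18, 12, 16].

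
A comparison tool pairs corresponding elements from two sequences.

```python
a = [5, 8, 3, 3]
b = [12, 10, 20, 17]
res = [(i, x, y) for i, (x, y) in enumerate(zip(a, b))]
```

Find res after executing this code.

Step 1: enumerate(zip(a, b)) gives index with paired elements:
  i=0: (5, 12)
  i=1: (8, 10)
  i=2: (3, 20)
  i=3: (3, 17)
Therefore res = [(0, 5, 12), (1, 8, 10), (2, 3, 20), (3, 3, 17)].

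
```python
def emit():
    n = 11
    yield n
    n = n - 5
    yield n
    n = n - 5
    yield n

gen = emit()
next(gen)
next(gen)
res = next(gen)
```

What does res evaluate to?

Step 1: Trace through generator execution:
  Yield 1: n starts at 11, yield 11
  Yield 2: n = 11 - 5 = 6, yield 6
  Yield 3: n = 6 - 5 = 1, yield 1
Step 2: First next() gets 11, second next() gets the second value, third next() yields 1.
Therefore res = 1.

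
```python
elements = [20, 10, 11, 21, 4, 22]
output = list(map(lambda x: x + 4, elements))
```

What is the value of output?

Step 1: Apply lambda x: x + 4 to each element:
  20 -> 24
  10 -> 14
  11 -> 15
  21 -> 25
  4 -> 8
  22 -> 26
Therefore output = [24, 14, 15, 25, 8, 26].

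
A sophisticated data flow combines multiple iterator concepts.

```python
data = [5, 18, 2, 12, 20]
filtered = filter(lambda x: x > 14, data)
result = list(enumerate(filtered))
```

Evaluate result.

Step 1: Filter [5, 18, 2, 12, 20] for > 14: [18, 20].
Step 2: enumerate re-indexes from 0: [(0, 18), (1, 20)].
Therefore result = [(0, 18), (1, 20)].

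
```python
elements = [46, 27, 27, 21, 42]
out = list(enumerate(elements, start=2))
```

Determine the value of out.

Step 1: enumerate with start=2:
  (2, 46)
  (3, 27)
  (4, 27)
  (5, 21)
  (6, 42)
Therefore out = [(2, 46), (3, 27), (4, 27), (5, 21), (6, 42)].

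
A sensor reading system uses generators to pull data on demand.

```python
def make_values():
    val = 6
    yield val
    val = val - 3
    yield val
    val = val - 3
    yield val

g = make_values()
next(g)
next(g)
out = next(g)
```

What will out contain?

Step 1: Trace through generator execution:
  Yield 1: val starts at 6, yield 6
  Yield 2: val = 6 - 3 = 3, yield 3
  Yield 3: val = 3 - 3 = 0, yield 0
Step 2: First next() gets 6, second next() gets the second value, third next() yields 0.
Therefore out = 0.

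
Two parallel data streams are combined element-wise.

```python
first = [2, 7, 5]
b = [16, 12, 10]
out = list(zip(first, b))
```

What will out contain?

Step 1: zip pairs elements at same index:
  Index 0: (2, 16)
  Index 1: (7, 12)
  Index 2: (5, 10)
Therefore out = [(2, 16), (7, 12), (5, 10)].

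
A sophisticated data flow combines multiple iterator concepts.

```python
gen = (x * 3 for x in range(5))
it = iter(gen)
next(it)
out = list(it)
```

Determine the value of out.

Step 1: Generator produces [0, 3, 6, 9, 12].
Step 2: next(it) consumes first element (0).
Step 3: list(it) collects remaining: [3, 6, 9, 12].
Therefore out = [3, 6, 9, 12].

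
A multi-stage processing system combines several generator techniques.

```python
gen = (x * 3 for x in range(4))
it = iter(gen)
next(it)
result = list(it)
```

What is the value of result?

Step 1: Generator produces [0, 3, 6, 9].
Step 2: next(it) consumes first element (0).
Step 3: list(it) collects remaining: [3, 6, 9].
Therefore result = [3, 6, 9].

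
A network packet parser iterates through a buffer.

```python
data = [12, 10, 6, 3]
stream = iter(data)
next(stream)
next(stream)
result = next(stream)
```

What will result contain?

Step 1: Create iterator over [12, 10, 6, 3].
Step 2: next() consumes 12.
Step 3: next() consumes 10.
Step 4: next() returns 6.
Therefore result = 6.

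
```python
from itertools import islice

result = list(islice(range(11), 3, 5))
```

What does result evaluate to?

Step 1: islice(range(11), 3, 5) takes elements at indices [3, 5).
Step 2: Elements: [3, 4].
Therefore result = [3, 4].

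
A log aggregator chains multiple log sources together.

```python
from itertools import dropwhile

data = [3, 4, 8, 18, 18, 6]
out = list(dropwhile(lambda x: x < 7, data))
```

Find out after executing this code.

Step 1: dropwhile drops elements while < 7:
  3 < 7: dropped
  4 < 7: dropped
  8: kept (dropping stopped)
Step 2: Remaining elements kept regardless of condition.
Therefore out = [8, 18, 18, 6].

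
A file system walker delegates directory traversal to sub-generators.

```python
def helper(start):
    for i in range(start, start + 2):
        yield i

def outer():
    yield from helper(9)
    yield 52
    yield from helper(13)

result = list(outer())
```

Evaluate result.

Step 1: outer() delegates to helper(9):
  yield 9
  yield 10
Step 2: yield 52
Step 3: Delegates to helper(13):
  yield 13
  yield 14
Therefore result = [9, 10, 52, 13, 14].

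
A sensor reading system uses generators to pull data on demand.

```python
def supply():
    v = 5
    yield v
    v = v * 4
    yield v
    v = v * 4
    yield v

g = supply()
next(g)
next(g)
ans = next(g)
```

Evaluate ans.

Step 1: Trace through generator execution:
  Yield 1: v starts at 5, yield 5
  Yield 2: v = 5 * 4 = 20, yield 20
  Yield 3: v = 20 * 4 = 80, yield 80
Step 2: First next() gets 5, second next() gets the second value, third next() yields 80.
Therefore ans = 80.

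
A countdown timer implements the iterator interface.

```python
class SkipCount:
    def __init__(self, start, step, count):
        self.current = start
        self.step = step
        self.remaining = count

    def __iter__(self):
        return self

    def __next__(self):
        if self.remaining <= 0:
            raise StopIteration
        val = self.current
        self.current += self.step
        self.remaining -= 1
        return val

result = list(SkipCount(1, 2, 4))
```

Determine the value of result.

Step 1: SkipCount starts at 1, increments by 2, for 4 steps:
  Yield 1, then current += 2
  Yield 3, then current += 2
  Yield 5, then current += 2
  Yield 7, then current += 2
Therefore result = [1, 3, 5, 7].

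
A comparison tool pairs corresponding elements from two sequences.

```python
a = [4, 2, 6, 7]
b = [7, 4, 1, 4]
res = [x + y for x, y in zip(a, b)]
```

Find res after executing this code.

Step 1: Add corresponding elements:
  4 + 7 = 11
  2 + 4 = 6
  6 + 1 = 7
  7 + 4 = 11
Therefore res = [11, 6, 7, 11].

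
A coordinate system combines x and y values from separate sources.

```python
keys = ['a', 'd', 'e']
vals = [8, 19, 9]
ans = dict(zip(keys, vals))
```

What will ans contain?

Step 1: zip pairs keys with values:
  'a' -> 8
  'd' -> 19
  'e' -> 9
Therefore ans = {'a': 8, 'd': 19, 'e': 9}.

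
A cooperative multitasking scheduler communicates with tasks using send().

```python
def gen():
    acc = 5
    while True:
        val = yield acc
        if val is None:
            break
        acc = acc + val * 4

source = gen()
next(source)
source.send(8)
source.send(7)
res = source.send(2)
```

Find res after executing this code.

Step 1: next() -> yield acc=5.
Step 2: send(8) -> val=8, acc = 5 + 8*4 = 37, yield 37.
Step 3: send(7) -> val=7, acc = 37 + 7*4 = 65, yield 65.
Step 4: send(2) -> val=2, acc = 65 + 2*4 = 73, yield 73.
Therefore res = 73.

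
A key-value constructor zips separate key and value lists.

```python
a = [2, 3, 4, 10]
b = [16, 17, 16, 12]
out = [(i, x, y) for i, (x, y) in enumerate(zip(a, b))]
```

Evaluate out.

Step 1: enumerate(zip(a, b)) gives index with paired elements:
  i=0: (2, 16)
  i=1: (3, 17)
  i=2: (4, 16)
  i=3: (10, 12)
Therefore out = [(0, 2, 16), (1, 3, 17), (2, 4, 16), (3, 10, 12)].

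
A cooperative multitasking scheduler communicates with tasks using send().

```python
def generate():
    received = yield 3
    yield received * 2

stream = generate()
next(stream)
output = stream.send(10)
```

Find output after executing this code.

Step 1: next(stream) advances to first yield, producing 3.
Step 2: send(10) resumes, received = 10.
Step 3: yield received * 2 = 10 * 2 = 20.
Therefore output = 20.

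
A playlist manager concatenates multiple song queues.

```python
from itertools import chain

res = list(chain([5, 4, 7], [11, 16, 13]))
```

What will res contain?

Step 1: chain() concatenates iterables: [5, 4, 7] + [11, 16, 13].
Therefore res = [5, 4, 7, 11, 16, 13].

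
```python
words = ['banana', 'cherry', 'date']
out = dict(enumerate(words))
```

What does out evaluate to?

Step 1: enumerate pairs indices with words:
  0 -> 'banana'
  1 -> 'cherry'
  2 -> 'date'
Therefore out = {0: 'banana', 1: 'cherry', 2: 'date'}.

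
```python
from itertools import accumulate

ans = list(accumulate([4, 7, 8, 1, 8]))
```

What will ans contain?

Step 1: accumulate computes running sums:
  + 4 = 4
  + 7 = 11
  + 8 = 19
  + 1 = 20
  + 8 = 28
Therefore ans = [4, 11, 19, 20, 28].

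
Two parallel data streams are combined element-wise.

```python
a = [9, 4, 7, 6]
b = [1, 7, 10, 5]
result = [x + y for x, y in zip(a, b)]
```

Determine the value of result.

Step 1: Add corresponding elements:
  9 + 1 = 10
  4 + 7 = 11
  7 + 10 = 17
  6 + 5 = 11
Therefore result = [10, 11, 17, 11].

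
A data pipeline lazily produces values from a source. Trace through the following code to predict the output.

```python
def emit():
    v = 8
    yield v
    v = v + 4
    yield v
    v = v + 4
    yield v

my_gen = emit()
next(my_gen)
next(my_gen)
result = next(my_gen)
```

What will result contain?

Step 1: Trace through generator execution:
  Yield 1: v starts at 8, yield 8
  Yield 2: v = 8 + 4 = 12, yield 12
  Yield 3: v = 12 + 4 = 16, yield 16
Step 2: First next() gets 8, second next() gets the second value, third next() yields 16.
Therefore result = 16.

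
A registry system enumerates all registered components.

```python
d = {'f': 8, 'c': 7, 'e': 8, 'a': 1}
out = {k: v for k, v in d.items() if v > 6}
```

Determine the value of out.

Step 1: Filter items where value > 6:
  'f': 8 > 6: kept
  'c': 7 > 6: kept
  'e': 8 > 6: kept
  'a': 1 <= 6: removed
Therefore out = {'f': 8, 'c': 7, 'e': 8}.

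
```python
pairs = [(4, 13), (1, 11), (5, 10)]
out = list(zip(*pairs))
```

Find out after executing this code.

Step 1: zip(*pairs) transposes: unzips [(4, 13), (1, 11), (5, 10)] into separate sequences.
Step 2: First elements: (4, 1, 5), second elements: (13, 11, 10).
Therefore out = [(4, 1, 5), (13, 11, 10)].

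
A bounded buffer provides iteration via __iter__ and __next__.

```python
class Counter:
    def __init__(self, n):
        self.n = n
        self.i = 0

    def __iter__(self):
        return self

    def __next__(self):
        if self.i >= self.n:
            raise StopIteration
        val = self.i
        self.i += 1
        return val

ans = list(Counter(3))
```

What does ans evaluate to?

Step 1: Counter(3) creates an iterator counting 0 to 2.
Step 2: list() consumes all values: [0, 1, 2].
Therefore ans = [0, 1, 2].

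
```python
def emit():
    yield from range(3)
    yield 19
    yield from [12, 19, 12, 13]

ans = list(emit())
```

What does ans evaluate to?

Step 1: Trace yields in order:
  yield 0
  yield 1
  yield 2
  yield 19
  yield 12
  yield 19
  yield 12
  yield 13
Therefore ans = [0, 1, 2, 19, 12, 19, 12, 13].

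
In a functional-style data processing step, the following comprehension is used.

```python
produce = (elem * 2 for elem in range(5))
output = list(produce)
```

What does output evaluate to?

Step 1: For each elem in range(5), compute elem*2:
  elem=0: 0*2 = 0
  elem=1: 1*2 = 2
  elem=2: 2*2 = 4
  elem=3: 3*2 = 6
  elem=4: 4*2 = 8
Therefore output = [0, 2, 4, 6, 8].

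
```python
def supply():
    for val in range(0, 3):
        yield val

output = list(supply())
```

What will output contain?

Step 1: The generator yields each value from range(0, 3).
Step 2: list() consumes all yields: [0, 1, 2].
Therefore output = [0, 1, 2].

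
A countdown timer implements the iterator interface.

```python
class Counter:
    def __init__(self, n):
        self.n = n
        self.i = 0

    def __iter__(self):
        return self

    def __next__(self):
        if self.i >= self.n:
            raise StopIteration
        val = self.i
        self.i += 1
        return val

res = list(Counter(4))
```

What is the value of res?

Step 1: Counter(4) creates an iterator counting 0 to 3.
Step 2: list() consumes all values: [0, 1, 2, 3].
Therefore res = [0, 1, 2, 3].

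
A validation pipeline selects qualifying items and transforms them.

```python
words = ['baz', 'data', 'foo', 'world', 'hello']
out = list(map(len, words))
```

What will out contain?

Step 1: Map len() to each word:
  'baz' -> 3
  'data' -> 4
  'foo' -> 3
  'world' -> 5
  'hello' -> 5
Therefore out = [3, 4, 3, 5, 5].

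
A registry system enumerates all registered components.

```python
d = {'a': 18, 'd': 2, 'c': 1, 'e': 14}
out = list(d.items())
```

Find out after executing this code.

Step 1: d.items() returns (key, value) pairs in insertion order.
Therefore out = [('a', 18), ('d', 2), ('c', 1), ('e', 14)].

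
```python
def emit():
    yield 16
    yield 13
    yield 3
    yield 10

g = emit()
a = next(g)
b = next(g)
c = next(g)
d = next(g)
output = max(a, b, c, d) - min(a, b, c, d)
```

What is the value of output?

Step 1: Create generator and consume all values:
  a = next(g) = 16
  b = next(g) = 13
  c = next(g) = 3
  d = next(g) = 10
Step 2: max = 16, min = 3, output = 16 - 3 = 13.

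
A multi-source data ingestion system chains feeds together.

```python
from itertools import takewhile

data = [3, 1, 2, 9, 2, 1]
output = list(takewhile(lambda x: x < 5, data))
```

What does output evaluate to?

Step 1: takewhile stops at first element >= 5:
  3 < 5: take
  1 < 5: take
  2 < 5: take
  9 >= 5: stop
Therefore output = [3, 1, 2].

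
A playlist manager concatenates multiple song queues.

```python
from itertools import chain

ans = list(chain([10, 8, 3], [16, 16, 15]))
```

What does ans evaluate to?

Step 1: chain() concatenates iterables: [10, 8, 3] + [16, 16, 15].
Therefore ans = [10, 8, 3, 16, 16, 15].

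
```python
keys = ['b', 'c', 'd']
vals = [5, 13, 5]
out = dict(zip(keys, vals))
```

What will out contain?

Step 1: zip pairs keys with values:
  'b' -> 5
  'c' -> 13
  'd' -> 5
Therefore out = {'b': 5, 'c': 13, 'd': 5}.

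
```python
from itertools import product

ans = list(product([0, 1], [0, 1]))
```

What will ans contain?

Step 1: product([0, 1], [0, 1]) gives all pairs:
  (0, 0)
  (0, 1)
  (1, 0)
  (1, 1)
Therefore ans = [(0, 0), (0, 1), (1, 0), (1, 1)].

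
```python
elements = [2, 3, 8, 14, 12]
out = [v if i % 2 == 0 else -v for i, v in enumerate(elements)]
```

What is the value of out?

Step 1: For each (i, v), keep v if i is even, negate if odd:
  i=0 (even): keep 2
  i=1 (odd): negate to -3
  i=2 (even): keep 8
  i=3 (odd): negate to -14
  i=4 (even): keep 12
Therefore out = [2, -3, 8, -14, 12].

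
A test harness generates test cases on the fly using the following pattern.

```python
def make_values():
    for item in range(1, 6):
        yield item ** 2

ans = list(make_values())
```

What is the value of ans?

Step 1: For each item in range(1, 6), yield item**2:
  item=1: yield 1**2 = 1
  item=2: yield 2**2 = 4
  item=3: yield 3**2 = 9
  item=4: yield 4**2 = 16
  item=5: yield 5**2 = 25
Therefore ans = [1, 4, 9, 16, 25].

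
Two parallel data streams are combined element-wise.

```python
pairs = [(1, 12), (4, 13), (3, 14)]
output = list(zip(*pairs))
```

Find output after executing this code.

Step 1: zip(*pairs) transposes: unzips [(1, 12), (4, 13), (3, 14)] into separate sequences.
Step 2: First elements: (1, 4, 3), second elements: (12, 13, 14).
Therefore output = [(1, 4, 3), (12, 13, 14)].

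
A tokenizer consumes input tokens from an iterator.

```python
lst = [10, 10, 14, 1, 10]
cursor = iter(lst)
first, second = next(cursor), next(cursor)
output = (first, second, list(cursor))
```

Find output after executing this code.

Step 1: Create iterator over [10, 10, 14, 1, 10].
Step 2: first = 10, second = 10.
Step 3: Remaining elements: [14, 1, 10].
Therefore output = (10, 10, [14, 1, 10]).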